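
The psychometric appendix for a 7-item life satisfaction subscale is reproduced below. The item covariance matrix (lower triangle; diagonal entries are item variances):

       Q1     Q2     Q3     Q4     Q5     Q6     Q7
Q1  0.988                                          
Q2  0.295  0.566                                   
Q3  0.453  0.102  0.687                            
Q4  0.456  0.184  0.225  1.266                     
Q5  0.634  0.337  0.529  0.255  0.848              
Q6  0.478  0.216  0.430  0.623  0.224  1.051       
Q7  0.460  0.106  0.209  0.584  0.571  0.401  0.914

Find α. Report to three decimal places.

sum of item variances = 0.988 + 0.566 + 0.687 + 1.266 + 0.848 + 1.051 + 0.914 = 6.320
Sum of the distinct covariances = 7.772
total variance = 6.320 + 2 × 7.772 = 21.864
α = (k/(k−1))·(1 − sum of item variances/total variance) = (7/6)·(1 − 6.320/21.864) = 0.829

α = 0.829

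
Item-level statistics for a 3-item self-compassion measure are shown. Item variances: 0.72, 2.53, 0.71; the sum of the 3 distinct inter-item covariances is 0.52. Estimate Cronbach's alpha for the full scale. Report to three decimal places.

α = 0.312

Σσ²ᵢ = 0.72 + 2.53 + 0.71 = 3.96
Sum of distinct covariances = 0.52
σ²_T = Σσ²ᵢ + 2·Σcov = 3.96 + 2 × 0.52 = 5.00
α = (3/2)·(1 − 3.96/5.00) = 0.312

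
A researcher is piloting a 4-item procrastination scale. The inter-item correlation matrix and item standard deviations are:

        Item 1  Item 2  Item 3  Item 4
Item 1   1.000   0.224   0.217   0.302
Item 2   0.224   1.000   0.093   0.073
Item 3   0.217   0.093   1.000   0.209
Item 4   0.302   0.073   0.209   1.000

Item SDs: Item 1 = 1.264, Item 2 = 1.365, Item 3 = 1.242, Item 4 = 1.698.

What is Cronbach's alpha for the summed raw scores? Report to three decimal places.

Σσ²ᵢ = 1.264² + 1.365² + 1.242² + 1.698² = 7.8867
Covariances σ_ij = r_ij · s_i · s_j:
  σ(Item 1,Item 2) = 0.224 × 1.264 × 1.365 = 0.3865
  σ(Item 1,Item 3) = 0.217 × 1.264 × 1.242 = 0.3407
  σ(Item 1,Item 4) = 0.302 × 1.264 × 1.698 = 0.6482
  σ(Item 2,Item 3) = 0.093 × 1.365 × 1.242 = 0.1577
  σ(Item 2,Item 4) = 0.073 × 1.365 × 1.698 = 0.1692
  σ(Item 3,Item 4) = 0.209 × 1.242 × 1.698 = 0.4408
σ²_T = Σσ²ᵢ + 2·Σσ_ij = 7.8867 + 2 × 2.1431 = 12.1729
α = (4/3)·(1 − 7.8867/12.1729) = 0.469

α = 0.469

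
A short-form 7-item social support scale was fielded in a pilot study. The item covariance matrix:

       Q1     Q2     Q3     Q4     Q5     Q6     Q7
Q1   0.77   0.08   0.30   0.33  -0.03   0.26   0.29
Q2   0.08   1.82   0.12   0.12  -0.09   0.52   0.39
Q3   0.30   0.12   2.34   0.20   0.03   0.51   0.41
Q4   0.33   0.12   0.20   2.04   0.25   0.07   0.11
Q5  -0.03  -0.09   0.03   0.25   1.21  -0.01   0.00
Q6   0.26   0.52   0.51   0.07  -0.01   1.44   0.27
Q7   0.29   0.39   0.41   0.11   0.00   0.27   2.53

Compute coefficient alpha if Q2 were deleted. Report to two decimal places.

α = 0.44

Remaining items: Q1, Q3, Q4, Q5, Q6, Q7 (k = 6).
ΣVar(i) = 0.77 + 2.34 + 2.04 + 1.21 + 1.44 + 2.53 = 10.33
Var(T) = 10.33 + 2 × 2.99 = 16.31
α (item deleted) = (6/5)·(1 − 10.33/16.31) = 0.44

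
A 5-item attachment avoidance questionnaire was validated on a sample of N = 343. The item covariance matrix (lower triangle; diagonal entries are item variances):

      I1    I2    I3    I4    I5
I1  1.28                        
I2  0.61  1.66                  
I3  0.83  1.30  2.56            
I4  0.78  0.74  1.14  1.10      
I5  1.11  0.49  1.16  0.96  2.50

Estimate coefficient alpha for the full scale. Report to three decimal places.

coefficient alpha = 0.834

Σσᵢ² = 1.28 + 1.66 + 2.56 + 1.10 + 2.50 = 9.10
Sum of off-diagonal covariances = 9.12
Var(T) = 9.10 + 2 × 9.12 = 27.34
α = (k/(k−1))·(1 − Σσᵢ²/Var(T)) = (5/4)·(1 − 9.10/27.34) = 0.834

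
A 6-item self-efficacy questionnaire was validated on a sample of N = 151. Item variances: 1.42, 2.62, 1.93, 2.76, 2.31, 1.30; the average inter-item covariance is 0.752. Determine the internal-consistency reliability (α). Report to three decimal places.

sum of item variances = 1.42 + 2.62 + 1.93 + 2.76 + 2.31 + 1.30 = 12.34
Sum of the 15 distinct covariances = 15 × 0.752 = 11.280
σ²_total = sum of item variances + 2·Σcov = 12.34 + 2 × 11.280 = 34.900
α = (6/5)·(1 − 12.34/34.900) = 0.776

α = 0.776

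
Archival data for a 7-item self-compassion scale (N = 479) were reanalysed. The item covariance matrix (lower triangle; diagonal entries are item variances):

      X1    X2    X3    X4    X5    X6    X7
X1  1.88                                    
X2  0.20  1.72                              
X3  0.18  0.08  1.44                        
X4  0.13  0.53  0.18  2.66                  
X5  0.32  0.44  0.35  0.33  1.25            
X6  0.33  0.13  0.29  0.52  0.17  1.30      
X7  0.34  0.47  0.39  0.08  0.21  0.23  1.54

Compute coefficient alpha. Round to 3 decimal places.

α = 0.584

ΣVar(i) = 1.88 + 1.72 + 1.44 + 2.66 + 1.25 + 1.30 + 1.54 = 11.79
Sum of the distinct covariances = 5.90
total variance = 11.79 + 2 × 5.90 = 23.59
α = (k/(k−1))·(1 − ΣVar(i)/total variance) = (7/6)·(1 − 11.79/23.59) = 0.584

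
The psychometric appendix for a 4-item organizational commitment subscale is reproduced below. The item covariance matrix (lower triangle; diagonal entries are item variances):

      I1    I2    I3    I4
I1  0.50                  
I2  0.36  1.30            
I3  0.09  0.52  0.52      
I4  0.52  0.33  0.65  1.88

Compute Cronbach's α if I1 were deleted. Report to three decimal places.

Remaining items: I2, I3, I4 (k = 3).
Σσᵢ² = 1.30 + 0.52 + 1.88 = 3.70
total variance = 3.70 + 2 × 1.50 = 6.70
α (item deleted) = (3/2)·(1 − 3.70/6.70) = 0.672

Cronbach's α = 0.672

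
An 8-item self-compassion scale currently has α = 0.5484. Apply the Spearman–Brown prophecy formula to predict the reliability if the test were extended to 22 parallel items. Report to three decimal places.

predicted reliability = 0.770

Length factor m = 22/8 = 2.7500
α' = m·α / (1 + (m−1)·α)
   = 22/8 × 0.5484 / (1 + (22/8 − 1) × 0.5484)
   = 1.5081 / 1.9597 = 0.770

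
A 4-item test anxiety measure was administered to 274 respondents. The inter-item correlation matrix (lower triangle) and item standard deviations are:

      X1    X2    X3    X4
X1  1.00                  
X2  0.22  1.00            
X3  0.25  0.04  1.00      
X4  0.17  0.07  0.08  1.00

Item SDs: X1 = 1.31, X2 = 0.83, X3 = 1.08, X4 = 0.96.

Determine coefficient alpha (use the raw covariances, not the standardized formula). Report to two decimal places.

α = 0.41

Σσ²ᵢ = 1.31² + 0.83² + 1.08² + 0.96² = 4.4930
Covariances σ_ij = r_ij · s_i · s_j:
  σ(X1,X2) = 0.22 × 1.31 × 0.83 = 0.2392
  σ(X1,X3) = 0.25 × 1.31 × 1.08 = 0.3537
  σ(X1,X4) = 0.17 × 1.31 × 0.96 = 0.2138
  σ(X2,X3) = 0.04 × 0.83 × 1.08 = 0.0359
  σ(X2,X4) = 0.07 × 0.83 × 0.96 = 0.0558
  σ(X3,X4) = 0.08 × 1.08 × 0.96 = 0.0829
σ²_T = Σσ²ᵢ + 2·Σσ_ij = 4.4930 + 2 × 0.9813 = 6.4556
α = (4/3)·(1 − 4.4930/6.4556) = 0.41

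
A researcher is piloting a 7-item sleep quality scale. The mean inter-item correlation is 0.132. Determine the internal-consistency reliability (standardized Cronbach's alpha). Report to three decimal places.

Standardized α = k·r̄ / (1 + (k−1)·r̄) = 7 × 0.132 / (1 + 6 × 0.132)
  = 0.9240 / 1.7920 = 0.516

α = 0.516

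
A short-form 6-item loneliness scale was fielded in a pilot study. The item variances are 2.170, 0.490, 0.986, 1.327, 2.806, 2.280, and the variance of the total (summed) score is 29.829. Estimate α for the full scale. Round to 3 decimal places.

α = 0.795

Σσ²ᵢ = 2.170 + 0.490 + 0.986 + 1.327 + 2.806 + 2.280 = 10.059
α = (k/(k−1))·(1 − Σσ²ᵢ/Var(T)) = (6/5)·(1 − 10.059/29.829) = 0.795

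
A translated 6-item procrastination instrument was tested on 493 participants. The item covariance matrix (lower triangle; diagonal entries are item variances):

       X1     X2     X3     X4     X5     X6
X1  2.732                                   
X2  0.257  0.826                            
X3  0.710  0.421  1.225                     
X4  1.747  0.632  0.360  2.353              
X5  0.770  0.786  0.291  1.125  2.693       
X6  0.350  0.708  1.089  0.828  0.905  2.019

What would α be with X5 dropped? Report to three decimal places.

Remaining items: X1, X2, X3, X4, X6 (k = 5).
ΣVar(i) = 2.732 + 0.826 + 1.225 + 2.353 + 2.019 = 9.155
σ²_total = 9.155 + 2 × 7.102 = 23.359
α (item deleted) = (5/4)·(1 − 9.155/23.359) = 0.760

α = 0.760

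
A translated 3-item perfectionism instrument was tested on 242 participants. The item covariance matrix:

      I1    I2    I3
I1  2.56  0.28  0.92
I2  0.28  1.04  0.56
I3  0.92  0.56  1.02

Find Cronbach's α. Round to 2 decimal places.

Cronbach's α = 0.65

sum of item variances = 2.56 + 1.04 + 1.02 = 4.62
Sum of the distinct covariances = 1.76
σ²_total = 4.62 + 2 × 1.76 = 8.14
α = (k/(k−1))·(1 − sum of item variances/σ²_total) = (3/2)·(1 − 4.62/8.14) = 0.65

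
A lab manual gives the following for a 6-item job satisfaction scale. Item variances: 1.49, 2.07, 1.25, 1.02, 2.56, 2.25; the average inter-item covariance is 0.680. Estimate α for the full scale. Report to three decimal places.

Σσ²ᵢ = 1.49 + 2.07 + 1.25 + 1.02 + 2.56 + 2.25 = 10.64
Sum of the 15 distinct covariances = 15 × 0.680 = 10.200
σ²_total = Σσ²ᵢ + 2·Σcov = 10.64 + 2 × 10.200 = 31.040
α = (6/5)·(1 − 10.64/31.040) = 0.789

α = 0.789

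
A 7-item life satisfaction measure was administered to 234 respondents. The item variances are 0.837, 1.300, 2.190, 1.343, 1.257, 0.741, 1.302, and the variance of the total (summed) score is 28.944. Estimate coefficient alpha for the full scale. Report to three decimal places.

Σσᵢ² = 0.837 + 1.300 + 2.190 + 1.343 + 1.257 + 0.741 + 1.302 = 8.970
α = (k/(k−1))·(1 − Σσᵢ²/σ²_total) = (7/6)·(1 − 8.970/28.944) = 0.805

α = 0.805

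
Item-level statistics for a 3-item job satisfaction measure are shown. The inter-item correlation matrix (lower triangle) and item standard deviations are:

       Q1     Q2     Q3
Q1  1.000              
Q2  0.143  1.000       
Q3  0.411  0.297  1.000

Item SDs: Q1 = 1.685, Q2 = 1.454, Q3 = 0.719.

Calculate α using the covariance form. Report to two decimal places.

α = 0.45

Σσ²ᵢ = 1.685² + 1.454² + 0.719² = 5.4703
Covariances σ_ij = r_ij · s_i · s_j:
  σ(Q1,Q2) = 0.143 × 1.685 × 1.454 = 0.3503
  σ(Q1,Q3) = 0.411 × 1.685 × 0.719 = 0.4979
  σ(Q2,Q3) = 0.297 × 1.454 × 0.719 = 0.3105
σ²_T = Σσ²ᵢ + 2·Σσ_ij = 5.4703 + 2 × 1.1587 = 7.7877
α = (3/2)·(1 − 5.4703/7.7877) = 0.45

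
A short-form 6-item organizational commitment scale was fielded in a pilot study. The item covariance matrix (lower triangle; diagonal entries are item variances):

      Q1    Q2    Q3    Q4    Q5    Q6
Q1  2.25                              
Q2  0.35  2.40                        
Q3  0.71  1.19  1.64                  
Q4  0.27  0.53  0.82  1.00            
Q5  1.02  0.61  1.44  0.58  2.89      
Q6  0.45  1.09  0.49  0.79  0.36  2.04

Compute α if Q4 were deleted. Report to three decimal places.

Remaining items: Q1, Q2, Q3, Q5, Q6 (k = 5).
sum of item variances = 2.25 + 2.40 + 1.64 + 2.89 + 2.04 = 11.22
σ²_T = 11.22 + 2 × 7.71 = 26.64
α (item deleted) = (5/4)·(1 − 11.22/26.64) = 0.724

α = 0.724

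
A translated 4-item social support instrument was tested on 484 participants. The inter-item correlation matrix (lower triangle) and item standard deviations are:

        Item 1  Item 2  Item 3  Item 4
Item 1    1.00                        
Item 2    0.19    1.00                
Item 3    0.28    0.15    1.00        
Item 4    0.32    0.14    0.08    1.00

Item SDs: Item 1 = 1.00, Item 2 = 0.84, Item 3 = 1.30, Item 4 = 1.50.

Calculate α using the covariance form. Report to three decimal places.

α = 0.463

Σσ²ᵢ = 1.00² + 0.84² + 1.30² + 1.50² = 5.6456
Covariances σ_ij = r_ij · s_i · s_j:
  σ(Item 1,Item 2) = 0.19 × 1.00 × 0.84 = 0.1596
  σ(Item 1,Item 3) = 0.28 × 1.00 × 1.30 = 0.3640
  σ(Item 1,Item 4) = 0.32 × 1.00 × 1.50 = 0.4800
  σ(Item 2,Item 3) = 0.15 × 0.84 × 1.30 = 0.1638
  σ(Item 2,Item 4) = 0.14 × 0.84 × 1.50 = 0.1764
  σ(Item 3,Item 4) = 0.08 × 1.30 × 1.50 = 0.1560
σ²_T = Σσ²ᵢ + 2·Σσ_ij = 5.6456 + 2 × 1.4998 = 8.6452
α = (4/3)·(1 − 5.6456/8.6452) = 0.463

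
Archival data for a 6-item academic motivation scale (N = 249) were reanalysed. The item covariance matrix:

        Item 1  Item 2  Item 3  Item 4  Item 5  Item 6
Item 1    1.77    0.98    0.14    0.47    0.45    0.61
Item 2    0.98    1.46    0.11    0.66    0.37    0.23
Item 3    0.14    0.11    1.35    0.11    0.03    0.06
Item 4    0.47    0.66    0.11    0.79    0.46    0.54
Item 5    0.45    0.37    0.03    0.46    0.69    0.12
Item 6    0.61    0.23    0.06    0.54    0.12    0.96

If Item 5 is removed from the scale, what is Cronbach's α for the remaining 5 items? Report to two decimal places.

Remaining items: Item 1, Item 2, Item 3, Item 4, Item 6 (k = 5).
Σσ²ᵢ = 1.77 + 1.46 + 1.35 + 0.79 + 0.96 = 6.33
total variance = 6.33 + 2 × 3.91 = 14.15
α (item deleted) = (5/4)·(1 − 6.33/14.15) = 0.69

α = 0.69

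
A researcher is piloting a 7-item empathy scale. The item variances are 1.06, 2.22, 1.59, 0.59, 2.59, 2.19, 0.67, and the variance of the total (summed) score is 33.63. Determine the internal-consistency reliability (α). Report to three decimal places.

α = 0.788

Σσ²ᵢ = 1.06 + 2.22 + 1.59 + 0.59 + 2.59 + 2.19 + 0.67 = 10.91
α = (k/(k−1))·(1 − Σσ²ᵢ/total variance) = (7/6)·(1 − 10.91/33.63) = 0.788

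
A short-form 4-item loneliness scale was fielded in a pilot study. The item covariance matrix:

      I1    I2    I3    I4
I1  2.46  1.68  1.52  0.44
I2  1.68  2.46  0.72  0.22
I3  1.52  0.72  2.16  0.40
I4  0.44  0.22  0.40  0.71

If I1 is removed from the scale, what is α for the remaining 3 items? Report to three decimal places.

Remaining items: I2, I3, I4 (k = 3).
Σσᵢ² = 2.46 + 2.16 + 0.71 = 5.33
σ²_total = 5.33 + 2 × 1.34 = 8.01
α (item deleted) = (3/2)·(1 − 5.33/8.01) = 0.502

α = 0.502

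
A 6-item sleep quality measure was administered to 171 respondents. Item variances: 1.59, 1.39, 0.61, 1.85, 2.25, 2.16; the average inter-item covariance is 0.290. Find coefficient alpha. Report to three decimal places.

α = 0.563

Σσᵢ² = 1.59 + 1.39 + 0.61 + 1.85 + 2.25 + 2.16 = 9.85
Sum of the 15 distinct covariances = 15 × 0.290 = 4.350
Var(T) = Σσᵢ² + 2·Σcov = 9.85 + 2 × 4.350 = 18.550
α = (6/5)·(1 − 9.85/18.550) = 0.563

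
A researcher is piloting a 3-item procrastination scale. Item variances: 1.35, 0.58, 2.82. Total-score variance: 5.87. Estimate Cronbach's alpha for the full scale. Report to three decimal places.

ΣVar(i) = 1.35 + 0.58 + 2.82 = 4.75
α = (k/(k−1))·(1 − ΣVar(i)/σ²_T) = (3/2)·(1 − 4.75/5.87) = 0.286

α = 0.286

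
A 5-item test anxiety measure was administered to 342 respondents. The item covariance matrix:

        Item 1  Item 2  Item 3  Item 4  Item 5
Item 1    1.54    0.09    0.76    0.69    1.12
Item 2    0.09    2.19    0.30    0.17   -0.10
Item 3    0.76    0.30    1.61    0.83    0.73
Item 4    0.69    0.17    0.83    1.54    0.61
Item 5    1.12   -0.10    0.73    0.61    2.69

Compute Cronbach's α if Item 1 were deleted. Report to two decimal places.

Cronbach's α = 0.52

Remaining items: Item 2, Item 3, Item 4, Item 5 (k = 4).
sum of item variances = 2.19 + 1.61 + 1.54 + 2.69 = 8.03
total variance = 8.03 + 2 × 2.54 = 13.11
α (item deleted) = (4/3)·(1 − 8.03/13.11) = 0.52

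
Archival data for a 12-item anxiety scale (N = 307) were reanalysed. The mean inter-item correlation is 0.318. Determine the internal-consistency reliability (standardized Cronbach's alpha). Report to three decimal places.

standardized Cronbach's alpha = 0.848

Standardized α = k·r̄ / (1 + (k−1)·r̄) = 12 × 0.318 / (1 + 11 × 0.318)
  = 3.8160 / 4.4980 = 0.848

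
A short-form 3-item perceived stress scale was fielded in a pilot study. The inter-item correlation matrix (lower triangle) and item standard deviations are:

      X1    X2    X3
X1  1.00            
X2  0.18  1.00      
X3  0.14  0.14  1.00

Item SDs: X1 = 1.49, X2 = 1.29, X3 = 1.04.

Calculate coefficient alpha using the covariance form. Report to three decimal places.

Σσ²ᵢ = 1.49² + 1.29² + 1.04² = 4.9658
Covariances σ_ij = r_ij · s_i · s_j:
  σ(X1,X2) = 0.18 × 1.49 × 1.29 = 0.3460
  σ(X1,X3) = 0.14 × 1.49 × 1.04 = 0.2169
  σ(X2,X3) = 0.14 × 1.29 × 1.04 = 0.1878
σ²_T = Σσ²ᵢ + 2·Σσ_ij = 4.9658 + 2 × 0.7507 = 6.4672
α = (3/2)·(1 − 4.9658/6.4672) = 0.348

α = 0.348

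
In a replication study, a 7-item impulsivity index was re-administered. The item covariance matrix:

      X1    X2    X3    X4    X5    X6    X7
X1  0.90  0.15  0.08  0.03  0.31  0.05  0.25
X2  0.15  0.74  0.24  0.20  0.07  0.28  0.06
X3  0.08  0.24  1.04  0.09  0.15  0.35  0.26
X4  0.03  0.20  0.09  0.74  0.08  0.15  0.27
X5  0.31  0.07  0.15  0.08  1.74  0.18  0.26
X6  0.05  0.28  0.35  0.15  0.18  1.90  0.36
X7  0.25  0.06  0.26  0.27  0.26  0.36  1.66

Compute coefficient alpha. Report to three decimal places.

ΣVar(i) = 0.90 + 0.74 + 1.04 + 0.74 + 1.74 + 1.90 + 1.66 = 8.72
Sum of off-diagonal covariances = 3.87
σ²_T = 8.72 + 2 × 3.87 = 16.46
α = (k/(k−1))·(1 − ΣVar(i)/σ²_T) = (7/6)·(1 − 8.72/16.46) = 0.549

coefficient alpha = 0.549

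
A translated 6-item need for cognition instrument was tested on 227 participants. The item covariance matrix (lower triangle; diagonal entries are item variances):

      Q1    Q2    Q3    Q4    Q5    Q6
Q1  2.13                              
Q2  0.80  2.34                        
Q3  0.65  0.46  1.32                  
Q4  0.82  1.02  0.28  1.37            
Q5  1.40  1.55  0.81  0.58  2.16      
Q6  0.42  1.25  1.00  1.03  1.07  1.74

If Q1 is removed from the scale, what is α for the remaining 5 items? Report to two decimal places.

α = 0.84

Remaining items: Q2, Q3, Q4, Q5, Q6 (k = 5).
ΣVar(i) = 2.34 + 1.32 + 1.37 + 2.16 + 1.74 = 8.93
σ²_total = 8.93 + 2 × 9.05 = 27.03
α (item deleted) = (5/4)·(1 − 8.93/27.03) = 0.84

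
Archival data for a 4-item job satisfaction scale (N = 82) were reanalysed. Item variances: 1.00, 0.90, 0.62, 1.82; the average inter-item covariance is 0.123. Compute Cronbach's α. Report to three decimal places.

α = 0.338

sum of item variances = 1.00 + 0.90 + 0.62 + 1.82 = 4.34
Sum of the 6 distinct covariances = 6 × 0.123 = 0.738
σ²_total = sum of item variances + 2·Σcov = 4.34 + 2 × 0.738 = 5.816
α = (4/3)·(1 − 4.34/5.816) = 0.338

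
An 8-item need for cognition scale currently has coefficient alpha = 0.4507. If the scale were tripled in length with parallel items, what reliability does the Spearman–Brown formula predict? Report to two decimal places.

Length factor m = 3
α' = m·α / (1 + (m−1)·α)
   = 3 × 0.4507 / (1 + (3 − 1) × 0.4507)
   = 1.3521 / 1.9014 = 0.71

predicted reliability = 0.71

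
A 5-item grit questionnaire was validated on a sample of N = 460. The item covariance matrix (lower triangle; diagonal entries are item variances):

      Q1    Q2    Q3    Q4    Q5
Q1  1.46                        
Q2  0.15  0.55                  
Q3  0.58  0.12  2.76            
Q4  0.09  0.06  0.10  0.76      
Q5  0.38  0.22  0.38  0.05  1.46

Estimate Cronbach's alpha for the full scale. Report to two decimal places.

α = 0.47

ΣVar(i) = 1.46 + 0.55 + 2.76 + 0.76 + 1.46 = 6.99
Sum of the distinct covariances = 2.13
total variance = 6.99 + 2 × 2.13 = 11.25
α = (k/(k−1))·(1 − ΣVar(i)/total variance) = (5/4)·(1 − 6.99/11.25) = 0.47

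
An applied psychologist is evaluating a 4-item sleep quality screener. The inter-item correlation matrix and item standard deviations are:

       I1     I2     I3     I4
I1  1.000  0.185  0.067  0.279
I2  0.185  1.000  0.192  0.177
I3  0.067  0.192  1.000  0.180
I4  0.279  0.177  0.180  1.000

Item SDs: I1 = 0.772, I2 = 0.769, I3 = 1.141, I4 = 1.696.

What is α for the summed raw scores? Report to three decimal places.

Σσ²ᵢ = 0.772² + 0.769² + 1.141² + 1.696² = 5.3656
Covariances σ_ij = r_ij · s_i · s_j:
  σ(I1,I2) = 0.185 × 0.772 × 0.769 = 0.1098
  σ(I1,I3) = 0.067 × 0.772 × 1.141 = 0.0590
  σ(I1,I4) = 0.279 × 0.772 × 1.696 = 0.3653
  σ(I2,I3) = 0.192 × 0.769 × 1.141 = 0.1685
  σ(I2,I4) = 0.177 × 0.769 × 1.696 = 0.2308
  σ(I3,I4) = 0.180 × 1.141 × 1.696 = 0.3483
σ²_T = Σσ²ᵢ + 2·Σσ_ij = 5.3656 + 2 × 1.2817 = 7.9290
α = (4/3)·(1 − 5.3656/7.9290) = 0.431

α = 0.431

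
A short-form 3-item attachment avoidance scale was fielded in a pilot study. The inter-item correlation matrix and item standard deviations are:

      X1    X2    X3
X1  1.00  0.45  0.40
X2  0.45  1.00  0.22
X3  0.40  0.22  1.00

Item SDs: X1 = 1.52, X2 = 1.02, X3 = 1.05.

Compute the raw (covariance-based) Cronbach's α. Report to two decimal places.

Σσ²ᵢ = 1.52² + 1.02² + 1.05² = 4.4533
Covariances σ_ij = r_ij · s_i · s_j:
  σ(X1,X2) = 0.45 × 1.52 × 1.02 = 0.6977
  σ(X1,X3) = 0.40 × 1.52 × 1.05 = 0.6384
  σ(X2,X3) = 0.22 × 1.02 × 1.05 = 0.2356
σ²_T = Σσ²ᵢ + 2·Σσ_ij = 4.4533 + 2 × 1.5717 = 7.5967
α = (3/2)·(1 − 4.4533/7.5967) = 0.62

α = 0.62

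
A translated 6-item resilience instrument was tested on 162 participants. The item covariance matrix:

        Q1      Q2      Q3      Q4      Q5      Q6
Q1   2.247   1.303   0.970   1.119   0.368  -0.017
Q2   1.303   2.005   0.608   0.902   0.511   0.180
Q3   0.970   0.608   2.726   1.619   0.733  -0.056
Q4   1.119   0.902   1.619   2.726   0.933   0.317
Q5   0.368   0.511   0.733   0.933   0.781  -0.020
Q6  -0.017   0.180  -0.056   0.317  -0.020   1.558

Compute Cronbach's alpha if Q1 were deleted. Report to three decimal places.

Cronbach's alpha = 0.674

Remaining items: Q2, Q3, Q4, Q5, Q6 (k = 5).
Σσᵢ² = 2.005 + 2.726 + 2.726 + 0.781 + 1.558 = 9.796
total variance = 9.796 + 2 × 5.727 = 21.250
α (item deleted) = (5/4)·(1 − 9.796/21.250) = 0.674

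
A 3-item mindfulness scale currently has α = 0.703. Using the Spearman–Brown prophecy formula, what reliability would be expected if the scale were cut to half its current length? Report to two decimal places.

Length factor m = 1/2
α' = m·α / (1 − (1−m)·α)
   = 1/2 × 0.703 / (1 − (1 − 1/2) × 0.703)
   = 0.3515 / 0.6485 = 0.54

predicted reliability = 0.54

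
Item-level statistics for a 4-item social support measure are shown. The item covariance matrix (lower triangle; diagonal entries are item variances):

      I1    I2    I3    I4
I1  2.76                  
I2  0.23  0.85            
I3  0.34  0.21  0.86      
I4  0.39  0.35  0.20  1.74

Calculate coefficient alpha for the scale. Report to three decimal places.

coefficient alpha = 0.475

sum of item variances = 2.76 + 0.85 + 0.86 + 1.74 = 6.21
Sum of the distinct covariances = 1.72
total variance = 6.21 + 2 × 1.72 = 9.65
α = (k/(k−1))·(1 − sum of item variances/total variance) = (4/3)·(1 − 6.21/9.65) = 0.475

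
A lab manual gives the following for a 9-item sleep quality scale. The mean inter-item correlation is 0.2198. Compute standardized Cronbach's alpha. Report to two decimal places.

α = 0.72

Standardized α = k·r̄ / (1 + (k−1)·r̄) = 9 × 0.2198 / (1 + 8 × 0.2198)
  = 1.9782 / 2.7584 = 0.72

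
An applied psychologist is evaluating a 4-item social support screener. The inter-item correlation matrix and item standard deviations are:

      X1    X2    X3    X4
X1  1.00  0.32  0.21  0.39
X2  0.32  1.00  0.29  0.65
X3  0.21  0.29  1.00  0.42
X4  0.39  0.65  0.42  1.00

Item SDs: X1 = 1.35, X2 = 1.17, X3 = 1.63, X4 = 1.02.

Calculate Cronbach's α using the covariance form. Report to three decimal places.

α = 0.675

Σσ²ᵢ = 1.35² + 1.17² + 1.63² + 1.02² = 6.8887
Covariances σ_ij = r_ij · s_i · s_j:
  σ(X1,X2) = 0.32 × 1.35 × 1.17 = 0.5054
  σ(X1,X3) = 0.21 × 1.35 × 1.63 = 0.4621
  σ(X1,X4) = 0.39 × 1.35 × 1.02 = 0.5370
  σ(X2,X3) = 0.29 × 1.17 × 1.63 = 0.5531
  σ(X2,X4) = 0.65 × 1.17 × 1.02 = 0.7757
  σ(X3,X4) = 0.42 × 1.63 × 1.02 = 0.6983
σ²_T = Σσ²ᵢ + 2·Σσ_ij = 6.8887 + 2 × 3.5316 = 13.9519
α = (4/3)·(1 − 6.8887/13.9519) = 0.675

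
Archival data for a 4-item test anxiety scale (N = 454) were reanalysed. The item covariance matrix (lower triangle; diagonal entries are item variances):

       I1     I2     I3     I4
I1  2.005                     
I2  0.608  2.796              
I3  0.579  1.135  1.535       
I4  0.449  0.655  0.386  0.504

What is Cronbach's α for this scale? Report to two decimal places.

α = 0.70

Σσ²ᵢ = 2.005 + 2.796 + 1.535 + 0.504 = 6.840
Σ_{i<j} σ_ij = 3.812
σ²_total = 6.840 + 2 × 3.812 = 14.464
α = (k/(k−1))·(1 − Σσ²ᵢ/σ²_total) = (4/3)·(1 − 6.840/14.464) = 0.70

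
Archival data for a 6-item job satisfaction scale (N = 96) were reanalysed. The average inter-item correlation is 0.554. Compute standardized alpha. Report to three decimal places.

standardized alpha = 0.882

Standardized α = k·r̄ / (1 + (k−1)·r̄) = 6 × 0.554 / (1 + 5 × 0.554)
  = 3.3240 / 3.7700 = 0.882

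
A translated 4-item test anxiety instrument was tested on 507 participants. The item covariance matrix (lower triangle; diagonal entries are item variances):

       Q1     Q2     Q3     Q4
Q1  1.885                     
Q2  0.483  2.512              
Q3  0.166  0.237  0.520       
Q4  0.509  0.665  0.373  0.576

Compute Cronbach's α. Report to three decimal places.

α = 0.626

sum of item variances = 1.885 + 2.512 + 0.520 + 0.576 = 5.493
Sum of the distinct covariances = 2.433
σ²_total = 5.493 + 2 × 2.433 = 10.359
α = (k/(k−1))·(1 − sum of item variances/σ²_total) = (4/3)·(1 − 5.493/10.359) = 0.626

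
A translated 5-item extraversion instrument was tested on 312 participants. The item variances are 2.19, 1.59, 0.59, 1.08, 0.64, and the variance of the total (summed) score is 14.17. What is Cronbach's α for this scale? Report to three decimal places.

α = 0.713

sum of item variances = 2.19 + 1.59 + 0.59 + 1.08 + 0.64 = 6.09
α = (k/(k−1))·(1 − sum of item variances/σ²_total) = (5/4)·(1 − 6.09/14.17) = 0.713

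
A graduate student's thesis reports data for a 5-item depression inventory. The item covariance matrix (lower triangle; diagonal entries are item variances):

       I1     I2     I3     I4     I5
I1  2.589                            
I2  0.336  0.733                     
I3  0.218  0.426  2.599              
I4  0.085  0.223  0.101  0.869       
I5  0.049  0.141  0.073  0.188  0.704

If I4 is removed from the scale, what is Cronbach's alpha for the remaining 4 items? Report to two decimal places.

α = 0.36

Remaining items: I1, I2, I3, I5 (k = 4).
Σσᵢ² = 2.589 + 0.733 + 2.599 + 0.704 = 6.625
σ²_total = 6.625 + 2 × 1.243 = 9.111
α (item deleted) = (4/3)·(1 − 6.625/9.111) = 0.36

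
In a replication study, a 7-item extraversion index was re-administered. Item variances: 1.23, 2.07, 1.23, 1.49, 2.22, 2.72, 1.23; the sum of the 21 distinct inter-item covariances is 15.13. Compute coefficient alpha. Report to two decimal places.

α = 0.83

ΣVar(i) = 1.23 + 2.07 + 1.23 + 1.49 + 2.22 + 2.72 + 1.23 = 12.19
Sum of distinct covariances = 15.13
σ²_T = ΣVar(i) + 2·Σcov = 12.19 + 2 × 15.13 = 42.45
α = (7/6)·(1 − 12.19/42.45) = 0.83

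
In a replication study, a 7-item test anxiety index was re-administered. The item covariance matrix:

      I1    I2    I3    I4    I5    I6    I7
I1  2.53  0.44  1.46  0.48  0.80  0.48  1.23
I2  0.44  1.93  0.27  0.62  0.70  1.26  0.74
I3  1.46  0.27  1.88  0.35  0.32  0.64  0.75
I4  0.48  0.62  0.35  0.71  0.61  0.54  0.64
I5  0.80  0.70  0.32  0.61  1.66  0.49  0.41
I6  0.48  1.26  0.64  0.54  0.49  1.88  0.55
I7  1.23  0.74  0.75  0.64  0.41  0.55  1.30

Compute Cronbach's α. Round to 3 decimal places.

Cronbach's α = 0.815

Σσ²ᵢ = 2.53 + 1.93 + 1.88 + 0.71 + 1.66 + 1.88 + 1.30 = 11.89
Sum of off-diagonal covariances = 13.78
total variance = 11.89 + 2 × 13.78 = 39.45
α = (k/(k−1))·(1 − Σσ²ᵢ/total variance) = (7/6)·(1 − 11.89/39.45) = 0.815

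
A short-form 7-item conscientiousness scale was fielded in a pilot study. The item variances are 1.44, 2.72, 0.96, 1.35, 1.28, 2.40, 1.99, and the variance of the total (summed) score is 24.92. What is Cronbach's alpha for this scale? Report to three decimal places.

Cronbach's alpha = 0.598

sum of item variances = 1.44 + 2.72 + 0.96 + 1.35 + 1.28 + 2.40 + 1.99 = 12.14
α = (k/(k−1))·(1 − sum of item variances/Var(T)) = (7/6)·(1 − 12.14/24.92) = 0.598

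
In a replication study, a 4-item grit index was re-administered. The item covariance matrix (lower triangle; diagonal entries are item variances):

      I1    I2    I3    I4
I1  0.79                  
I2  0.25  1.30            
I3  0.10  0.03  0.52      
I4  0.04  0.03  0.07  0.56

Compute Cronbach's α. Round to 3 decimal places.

α = 0.329

Σσᵢ² = 0.79 + 1.30 + 0.52 + 0.56 = 3.17
Sum of the distinct covariances = 0.52
σ²_T = 3.17 + 2 × 0.52 = 4.21
α = (k/(k−1))·(1 − Σσᵢ²/σ²_T) = (4/3)·(1 − 3.17/4.21) = 0.329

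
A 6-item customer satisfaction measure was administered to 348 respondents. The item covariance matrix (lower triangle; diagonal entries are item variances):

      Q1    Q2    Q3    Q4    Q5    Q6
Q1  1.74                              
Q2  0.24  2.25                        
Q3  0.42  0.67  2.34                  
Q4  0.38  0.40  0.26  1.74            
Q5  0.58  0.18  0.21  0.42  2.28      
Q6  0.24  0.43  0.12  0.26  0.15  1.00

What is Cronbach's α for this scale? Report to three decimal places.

Cronbach's α = 0.560

Σσ²ᵢ = 1.74 + 2.25 + 2.34 + 1.74 + 2.28 + 1.00 = 11.35
Sum of off-diagonal covariances = 4.96
σ²_total = 11.35 + 2 × 4.96 = 21.27
α = (k/(k−1))·(1 − Σσ²ᵢ/σ²_total) = (6/5)·(1 − 11.35/21.27) = 0.560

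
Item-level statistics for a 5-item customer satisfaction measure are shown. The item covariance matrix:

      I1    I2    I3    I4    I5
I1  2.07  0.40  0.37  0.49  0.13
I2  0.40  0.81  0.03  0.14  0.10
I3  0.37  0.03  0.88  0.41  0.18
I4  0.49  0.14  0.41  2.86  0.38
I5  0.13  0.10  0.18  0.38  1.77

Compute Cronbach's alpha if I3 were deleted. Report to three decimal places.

Cronbach's alpha = 0.405

Remaining items: I1, I2, I4, I5 (k = 4).
ΣVar(i) = 2.07 + 0.81 + 2.86 + 1.77 = 7.51
σ²_total = 7.51 + 2 × 1.64 = 10.79
α (item deleted) = (4/3)·(1 − 7.51/10.79) = 0.405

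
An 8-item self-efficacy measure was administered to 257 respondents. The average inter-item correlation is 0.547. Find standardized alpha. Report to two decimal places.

Standardized α = k·r̄ / (1 + (k−1)·r̄) = 8 × 0.547 / (1 + 7 × 0.547)
  = 4.3760 / 4.8290 = 0.91

α = 0.91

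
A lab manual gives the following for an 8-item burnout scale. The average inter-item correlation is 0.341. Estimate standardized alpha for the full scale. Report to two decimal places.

Standardized α = k·r̄ / (1 + (k−1)·r̄) = 8 × 0.341 / (1 + 7 × 0.341)
  = 2.7280 / 3.3870 = 0.81

standardized alpha = 0.81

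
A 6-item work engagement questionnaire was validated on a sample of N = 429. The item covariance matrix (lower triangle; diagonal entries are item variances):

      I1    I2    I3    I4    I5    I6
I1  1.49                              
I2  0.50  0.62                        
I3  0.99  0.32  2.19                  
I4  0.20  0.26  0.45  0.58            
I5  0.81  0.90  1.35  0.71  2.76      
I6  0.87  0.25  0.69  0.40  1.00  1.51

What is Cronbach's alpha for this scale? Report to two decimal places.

Cronbach's alpha = 0.82

Σσ²ᵢ = 1.49 + 0.62 + 2.19 + 0.58 + 2.76 + 1.51 = 9.15
Σ_{i<j} σ_ij = 9.70
σ²_total = 9.15 + 2 × 9.70 = 28.55
α = (k/(k−1))·(1 − Σσ²ᵢ/σ²_total) = (6/5)·(1 − 9.15/28.55) = 0.82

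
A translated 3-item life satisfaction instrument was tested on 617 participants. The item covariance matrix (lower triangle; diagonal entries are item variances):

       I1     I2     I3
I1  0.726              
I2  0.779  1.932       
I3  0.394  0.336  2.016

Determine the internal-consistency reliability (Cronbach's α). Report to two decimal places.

Σσᵢ² = 0.726 + 1.932 + 2.016 = 4.674
Σ_{i<j} σ_ij = 1.509
σ²_T = 4.674 + 2 × 1.509 = 7.692
α = (k/(k−1))·(1 − Σσᵢ²/σ²_T) = (3/2)·(1 − 4.674/7.692) = 0.59

Cronbach's α = 0.59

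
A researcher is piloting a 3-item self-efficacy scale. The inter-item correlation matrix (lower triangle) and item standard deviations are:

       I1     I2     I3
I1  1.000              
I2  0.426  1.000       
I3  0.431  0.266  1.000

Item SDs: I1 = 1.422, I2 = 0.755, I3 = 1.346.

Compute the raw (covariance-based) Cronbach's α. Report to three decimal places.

α = 0.620

Σσ²ᵢ = 1.422² + 0.755² + 1.346² = 4.4038
Covariances σ_ij = r_ij · s_i · s_j:
  σ(I1,I2) = 0.426 × 1.422 × 0.755 = 0.4574
  σ(I1,I3) = 0.431 × 1.422 × 1.346 = 0.8249
  σ(I2,I3) = 0.266 × 0.755 × 1.346 = 0.2703
σ²_T = Σσ²ᵢ + 2·Σσ_ij = 4.4038 + 2 × 1.5526 = 7.5090
α = (3/2)·(1 − 4.4038/7.5090) = 0.620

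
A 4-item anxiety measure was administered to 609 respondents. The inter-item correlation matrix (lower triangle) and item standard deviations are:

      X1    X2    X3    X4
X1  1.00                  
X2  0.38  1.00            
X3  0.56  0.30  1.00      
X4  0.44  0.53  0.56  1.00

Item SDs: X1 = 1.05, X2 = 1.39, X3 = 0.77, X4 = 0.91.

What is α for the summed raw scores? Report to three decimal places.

α = 0.744

Σσ²ᵢ = 1.05² + 1.39² + 0.77² + 0.91² = 4.4556
Covariances σ_ij = r_ij · s_i · s_j:
  σ(X1,X2) = 0.38 × 1.05 × 1.39 = 0.5546
  σ(X1,X3) = 0.56 × 1.05 × 0.77 = 0.4528
  σ(X1,X4) = 0.44 × 1.05 × 0.91 = 0.4204
  σ(X2,X3) = 0.30 × 1.39 × 0.77 = 0.3211
  σ(X2,X4) = 0.53 × 1.39 × 0.91 = 0.6704
  σ(X3,X4) = 0.56 × 0.77 × 0.91 = 0.3924
σ²_T = Σσ²ᵢ + 2·Σσ_ij = 4.4556 + 2 × 2.8117 = 10.0790
α = (4/3)·(1 − 4.4556/10.0790) = 0.744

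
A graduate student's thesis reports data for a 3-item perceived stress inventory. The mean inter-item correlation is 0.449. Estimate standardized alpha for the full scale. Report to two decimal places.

Standardized α = k·r̄ / (1 + (k−1)·r̄) = 3 × 0.449 / (1 + 2 × 0.449)
  = 1.3470 / 1.8980 = 0.71

standardized alpha = 0.71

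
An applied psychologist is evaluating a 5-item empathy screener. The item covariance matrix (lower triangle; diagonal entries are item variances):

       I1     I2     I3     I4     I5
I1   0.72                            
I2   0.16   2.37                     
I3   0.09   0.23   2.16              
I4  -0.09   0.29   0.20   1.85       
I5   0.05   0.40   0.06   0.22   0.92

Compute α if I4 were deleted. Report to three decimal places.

α = 0.324

Remaining items: I1, I2, I3, I5 (k = 4).
sum of item variances = 0.72 + 2.37 + 2.16 + 0.92 = 6.17
total variance = 6.17 + 2 × 0.99 = 8.15
α (item deleted) = (4/3)·(1 − 6.17/8.15) = 0.324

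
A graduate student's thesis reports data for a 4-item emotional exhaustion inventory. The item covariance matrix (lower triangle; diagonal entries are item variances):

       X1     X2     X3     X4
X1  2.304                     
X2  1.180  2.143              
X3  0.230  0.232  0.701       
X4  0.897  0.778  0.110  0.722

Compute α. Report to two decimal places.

α = 0.72

Σσ²ᵢ = 2.304 + 2.143 + 0.701 + 0.722 = 5.870
Σ_{i<j} σ_ij = 3.427
σ²_T = 5.870 + 2 × 3.427 = 12.724
α = (k/(k−1))·(1 − Σσ²ᵢ/σ²_T) = (4/3)·(1 − 5.870/12.724) = 0.72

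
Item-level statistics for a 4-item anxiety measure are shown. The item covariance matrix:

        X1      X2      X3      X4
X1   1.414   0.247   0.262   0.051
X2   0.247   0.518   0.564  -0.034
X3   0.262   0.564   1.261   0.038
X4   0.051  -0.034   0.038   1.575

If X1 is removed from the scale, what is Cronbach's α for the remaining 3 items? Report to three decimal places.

Cronbach's α = 0.380

Remaining items: X2, X3, X4 (k = 3).
ΣVar(i) = 0.518 + 1.261 + 1.575 = 3.354
total variance = 3.354 + 2 × 0.568 = 4.490
α (item deleted) = (3/2)·(1 − 3.354/4.490) = 0.380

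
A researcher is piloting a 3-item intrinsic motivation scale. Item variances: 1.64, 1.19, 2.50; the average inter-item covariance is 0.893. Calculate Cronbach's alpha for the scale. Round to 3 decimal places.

Σσᵢ² = 1.64 + 1.19 + 2.50 = 5.33
Sum of the 3 distinct covariances = 3 × 0.893 = 2.679
σ²_T = Σσᵢ² + 2·Σcov = 5.33 + 2 × 2.679 = 10.688
α = (3/2)·(1 − 5.33/10.688) = 0.752

Cronbach's alpha = 0.752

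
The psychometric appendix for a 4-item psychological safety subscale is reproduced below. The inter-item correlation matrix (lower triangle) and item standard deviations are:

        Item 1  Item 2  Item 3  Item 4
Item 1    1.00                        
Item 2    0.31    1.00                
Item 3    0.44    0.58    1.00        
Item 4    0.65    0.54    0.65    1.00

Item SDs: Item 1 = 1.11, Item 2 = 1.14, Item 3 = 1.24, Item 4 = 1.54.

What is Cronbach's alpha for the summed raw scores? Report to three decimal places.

Σσ²ᵢ = 1.11² + 1.14² + 1.24² + 1.54² = 6.4409
Covariances σ_ij = r_ij · s_i · s_j:
  σ(Item 1,Item 2) = 0.31 × 1.11 × 1.14 = 0.3923
  σ(Item 1,Item 3) = 0.44 × 1.11 × 1.24 = 0.6056
  σ(Item 1,Item 4) = 0.65 × 1.11 × 1.54 = 1.1111
  σ(Item 2,Item 3) = 0.58 × 1.14 × 1.24 = 0.8199
  σ(Item 2,Item 4) = 0.54 × 1.14 × 1.54 = 0.9480
  σ(Item 3,Item 4) = 0.65 × 1.24 × 1.54 = 1.2412
σ²_T = Σσ²ᵢ + 2·Σσ_ij = 6.4409 + 2 × 5.1181 = 16.6771
α = (4/3)·(1 − 6.4409/16.6771) = 0.818

α = 0.818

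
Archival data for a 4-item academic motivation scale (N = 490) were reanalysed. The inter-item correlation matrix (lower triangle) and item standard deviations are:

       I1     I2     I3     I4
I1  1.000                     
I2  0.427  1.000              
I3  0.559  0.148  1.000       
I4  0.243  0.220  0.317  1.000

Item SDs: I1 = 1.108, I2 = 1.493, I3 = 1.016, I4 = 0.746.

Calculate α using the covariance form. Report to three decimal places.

α = 0.628

Σσ²ᵢ = 1.108² + 1.493² + 1.016² + 0.746² = 5.0455
Covariances σ_ij = r_ij · s_i · s_j:
  σ(I1,I2) = 0.427 × 1.108 × 1.493 = 0.7064
  σ(I1,I3) = 0.559 × 1.108 × 1.016 = 0.6293
  σ(I1,I4) = 0.243 × 1.108 × 0.746 = 0.2009
  σ(I2,I3) = 0.148 × 1.493 × 1.016 = 0.2245
  σ(I2,I4) = 0.220 × 1.493 × 0.746 = 0.2450
  σ(I3,I4) = 0.317 × 1.016 × 0.746 = 0.2403
σ²_T = Σσ²ᵢ + 2·Σσ_ij = 5.0455 + 2 × 2.2464 = 9.5383
α = (4/3)·(1 − 5.0455/9.5383) = 0.628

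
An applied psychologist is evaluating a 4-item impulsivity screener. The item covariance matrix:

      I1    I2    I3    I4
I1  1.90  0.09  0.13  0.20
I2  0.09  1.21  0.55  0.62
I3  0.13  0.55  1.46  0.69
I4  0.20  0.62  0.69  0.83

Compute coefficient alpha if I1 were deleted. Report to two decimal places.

coefficient alpha = 0.77

Remaining items: I2, I3, I4 (k = 3).
Σσᵢ² = 1.21 + 1.46 + 0.83 = 3.50
Var(T) = 3.50 + 2 × 1.86 = 7.22
α (item deleted) = (3/2)·(1 − 3.50/7.22) = 0.77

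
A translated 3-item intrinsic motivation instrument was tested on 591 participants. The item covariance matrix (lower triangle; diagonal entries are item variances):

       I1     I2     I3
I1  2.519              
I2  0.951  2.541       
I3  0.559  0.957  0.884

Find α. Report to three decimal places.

α = 0.680

ΣVar(i) = 2.519 + 2.541 + 0.884 = 5.944
Sum of off-diagonal covariances = 2.467
σ²_total = 5.944 + 2 × 2.467 = 10.878
α = (k/(k−1))·(1 − ΣVar(i)/σ²_total) = (3/2)·(1 − 5.944/10.878) = 0.680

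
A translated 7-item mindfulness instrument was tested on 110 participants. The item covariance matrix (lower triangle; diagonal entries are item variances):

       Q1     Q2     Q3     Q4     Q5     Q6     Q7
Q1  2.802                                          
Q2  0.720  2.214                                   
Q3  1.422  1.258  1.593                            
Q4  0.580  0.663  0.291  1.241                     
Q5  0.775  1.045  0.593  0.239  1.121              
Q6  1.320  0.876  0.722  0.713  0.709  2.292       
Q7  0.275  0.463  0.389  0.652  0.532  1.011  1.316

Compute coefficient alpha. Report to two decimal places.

α = 0.83

ΣVar(i) = 2.802 + 2.214 + 1.593 + 1.241 + 1.121 + 2.292 + 1.316 = 12.579
Σ_{i<j} σ_ij = 15.248
σ²_total = 12.579 + 2 × 15.248 = 43.075
α = (k/(k−1))·(1 − ΣVar(i)/σ²_total) = (7/6)·(1 − 12.579/43.075) = 0.83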